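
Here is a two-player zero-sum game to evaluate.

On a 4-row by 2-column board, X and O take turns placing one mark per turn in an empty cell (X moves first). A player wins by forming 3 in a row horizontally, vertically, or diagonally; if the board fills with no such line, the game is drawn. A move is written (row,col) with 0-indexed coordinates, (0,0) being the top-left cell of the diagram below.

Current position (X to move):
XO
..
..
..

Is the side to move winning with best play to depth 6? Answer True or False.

X winning at [XO/../../..]: False

[XO/../../..] X move#1: (1,0):+0/XO/X./../..*, (1,1):+0/XO/.X/../.., (2,0):+0/XO/../X./.., (2,1):+0/XO/../.X/.., (3,0):+0/XO/../../X., (3,1):+0/XO/../../.X
[XO/X./../..] O move#2: (1,1):-1/XO/XO/../.., (2,0):+0/XO/X./O./..*, (2,1):-1/XO/X./.O/.., (3,0):-1/XO/X./../O., (3,1):-1/XO/X./../.O
[XO/X./O./..] X move#3: (1,1):+0/XO/XX/O./..*, (2,1):+0/XO/X./OX/.., (3,0):+0/XO/X./O./X., (3,1):+0/XO/X./O./.X
[XO/XX/O./..] O move#4: (2,1):+0/XO/XX/OO/..*, (3,0):+0/XO/XX/O./O., (3,1):+0/XO/XX/O./.O
[XO/XX/OO/..] X move#5: (3,0):+0/XO/XX/OO/X.*, (3,1):+0/XO/XX/OO/.X
[XO/XX/OO/X.] O move#6: (3,1):+0/XO/XX/OO/XO*
[XO/XX/OO/XO] end (terminal +0, X#7); searched XO/../../.. to 6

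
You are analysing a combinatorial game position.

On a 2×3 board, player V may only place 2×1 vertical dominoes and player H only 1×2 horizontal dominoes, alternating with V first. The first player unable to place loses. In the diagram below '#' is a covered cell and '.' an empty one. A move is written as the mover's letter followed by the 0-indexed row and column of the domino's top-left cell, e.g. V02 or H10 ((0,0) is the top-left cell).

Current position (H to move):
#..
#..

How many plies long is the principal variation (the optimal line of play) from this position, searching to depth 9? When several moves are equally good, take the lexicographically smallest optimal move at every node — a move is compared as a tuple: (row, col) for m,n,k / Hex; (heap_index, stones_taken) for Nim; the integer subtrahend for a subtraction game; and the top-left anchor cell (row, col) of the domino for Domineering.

PV length from [#../#..]: 1 ply

ply 1, H at #../#.. | H01=+1→###/#..*; H11=+1→#../###
ply 2: ###/#.. is terminal -1 (V); from #../#.. depth 9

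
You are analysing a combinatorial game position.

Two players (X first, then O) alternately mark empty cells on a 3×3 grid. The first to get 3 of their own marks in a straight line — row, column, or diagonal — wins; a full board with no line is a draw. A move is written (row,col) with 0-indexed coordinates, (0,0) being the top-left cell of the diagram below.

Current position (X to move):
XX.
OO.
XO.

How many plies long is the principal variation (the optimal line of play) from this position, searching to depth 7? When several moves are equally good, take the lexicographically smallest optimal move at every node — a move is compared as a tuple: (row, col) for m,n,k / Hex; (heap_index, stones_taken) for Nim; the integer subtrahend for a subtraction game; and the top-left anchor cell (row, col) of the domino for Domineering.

ply 1, X at XX./OO./XO. | (0,2)=+1→XXX/OO./XO.*; (1,2)=+0→XX./OOX/XO.; (2,2)=-1→XX./OO./XOX
ply 2: XXX/OO./XO. is terminal -1 (O); from XX./OO./XO. depth 7

PV length from [XX./OO./XO.]: 1 ply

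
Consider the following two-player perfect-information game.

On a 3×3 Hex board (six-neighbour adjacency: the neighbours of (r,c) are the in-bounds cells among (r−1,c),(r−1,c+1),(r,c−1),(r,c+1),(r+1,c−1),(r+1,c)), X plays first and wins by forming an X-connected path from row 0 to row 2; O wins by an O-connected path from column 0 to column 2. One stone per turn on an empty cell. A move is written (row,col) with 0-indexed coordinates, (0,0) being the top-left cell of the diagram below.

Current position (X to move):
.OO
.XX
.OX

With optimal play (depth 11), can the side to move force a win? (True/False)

ply 1, X at .OO/.XX/.OX | (0,0)=-1→XOO/.XX/.OX*; (1,0)=-1→.OO/XXX/.OX; (2,0)=-1→.OO/.XX/XOX
ply 2, O at XOO/.XX/.OX | (1,0)=+1→XOO/OXX/.OX*; (2,0)=-1→XOO/.XX/OOX
ply 3: XOO/OXX/.OX is terminal -1 (X); from .OO/.XX/.OX depth 11

X winning at [.OO/.XX/.OX]: False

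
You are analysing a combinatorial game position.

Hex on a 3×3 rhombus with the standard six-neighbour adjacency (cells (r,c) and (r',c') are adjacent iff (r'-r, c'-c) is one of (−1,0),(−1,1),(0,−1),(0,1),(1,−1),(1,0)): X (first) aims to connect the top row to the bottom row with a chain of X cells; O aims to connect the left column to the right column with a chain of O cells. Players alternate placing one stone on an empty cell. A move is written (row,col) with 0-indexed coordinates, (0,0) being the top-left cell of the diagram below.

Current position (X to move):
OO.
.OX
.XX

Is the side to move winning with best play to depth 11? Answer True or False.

X winning at [OO./.OX/.XX]: True

[OO./.OX/.XX] X move#1: (0,2):+1/OOX/.OX/.XX*, (1,0):-1/OO./XOX/.XX, (2,0):-1/OO./.OX/XXX
[OOX/.OX/.XX] end (terminal -1, O#2); searched OO./.OX/.XX to 11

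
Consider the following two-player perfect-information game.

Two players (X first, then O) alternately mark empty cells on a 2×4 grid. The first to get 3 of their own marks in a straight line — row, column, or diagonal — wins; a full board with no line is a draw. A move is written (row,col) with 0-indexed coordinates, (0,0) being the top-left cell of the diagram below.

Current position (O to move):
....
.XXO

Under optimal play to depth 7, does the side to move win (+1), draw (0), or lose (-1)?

p1 O@[..../.XXO]: (0,0)[O.../.XXO]-1 (0,1)[.O../.XXO]-1 (0,2)[..O./.XXO]-1 (0,3)[...O/.XXO]-1 (1,0)[..../OXXO]+0*
p2 X@[..../OXXO]: (0,0)[X.../OXXO]+0* (0,1)[.X../OXXO]+0 (0,2)[..X./OXXO]+0 (0,3)[...X/OXXO]+0
p3 O@[X.../OXXO]: (0,1)[XO../OXXO]+0* (0,2)[X.O./OXXO]+0 (0,3)[X..O/OXXO]+0
p4 X@[XO../OXXO]: (0,2)[XOX./OXXO]+0* (0,3)[XO.X/OXXO]+0
p5 O@[XOX./OXXO]: (0,3)[XOXO/OXXO]+0*
p6 X@[XOXO/OXXO] terminal +0; root [..../.XXO] d7

value(..../.XXO, O) = 0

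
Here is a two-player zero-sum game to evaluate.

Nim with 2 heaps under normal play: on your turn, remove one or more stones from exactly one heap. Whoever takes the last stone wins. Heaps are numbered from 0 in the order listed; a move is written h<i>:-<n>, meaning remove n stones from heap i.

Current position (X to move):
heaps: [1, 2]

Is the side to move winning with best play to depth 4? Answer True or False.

X winning at [(1,2)]: True

p1 X@[(1,2)]: h0:-1[(0,2)]-1 h1:-1[(1,1)]+1* h1:-2[(1,0)]-1
p2 O@[(1,1)]: h0:-1[(0,1)]-1* h1:-1[(1,0)]-1
p3 X@[(0,1)]: h1:-1[(0,0)]+1*
p4 O@[(0,0)] terminal -1; root [(1,2)] d4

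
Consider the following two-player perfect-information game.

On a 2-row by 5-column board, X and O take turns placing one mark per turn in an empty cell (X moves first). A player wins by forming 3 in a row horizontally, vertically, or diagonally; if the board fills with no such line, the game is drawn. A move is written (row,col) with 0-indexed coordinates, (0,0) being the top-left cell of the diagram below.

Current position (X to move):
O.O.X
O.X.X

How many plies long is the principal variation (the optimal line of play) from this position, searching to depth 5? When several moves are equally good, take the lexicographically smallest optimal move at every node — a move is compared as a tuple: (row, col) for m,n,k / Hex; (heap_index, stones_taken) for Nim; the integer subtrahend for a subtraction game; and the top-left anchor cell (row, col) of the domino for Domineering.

ply 1, X at O.O.X/O.X.X | (0,1)=+0→OXO.X/O.X.X; (0,3)=-1→O.OXX/O.X.X; (1,1)=-1→O.O.X/OXX.X; (1,3)=+1→O.O.X/O.XXX*
ply 2: O.O.X/O.XXX is terminal -1 (O); from O.O.X/O.X.X depth 5

PV length from [O.O.X/O.X.X]: 1 ply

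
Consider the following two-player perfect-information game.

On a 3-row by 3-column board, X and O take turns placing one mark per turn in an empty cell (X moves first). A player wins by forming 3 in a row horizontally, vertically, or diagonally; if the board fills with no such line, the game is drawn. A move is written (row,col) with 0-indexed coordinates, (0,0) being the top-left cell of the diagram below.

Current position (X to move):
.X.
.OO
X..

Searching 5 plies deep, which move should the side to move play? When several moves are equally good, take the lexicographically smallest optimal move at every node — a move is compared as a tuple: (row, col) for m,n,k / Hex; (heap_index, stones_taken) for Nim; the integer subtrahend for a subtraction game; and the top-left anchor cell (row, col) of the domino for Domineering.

X's best at [.X./.OO/X..]: (1,0)

p1 X@[.X./.OO/X..]: (0,0)[XX./.OO/X..]-1 (0,2)[.XX/.OO/X..]-1 (1,0)[.X./XOO/X..]+0* (2,1)[.X./.OO/XX.]-1 (2,2)[.X./.OO/X.X]-1
p2 O@[.X./XOO/X..]: (0,0)[OX./XOO/X..]+0* (0,2)[.XO/XOO/X..]-1 (2,1)[.X./XOO/XO.]-1 (2,2)[.X./XOO/X.O]-1
p3 X@[OX./XOO/X..]: (0,2)[OXX/XOO/X..]-1 (2,1)[OX./XOO/XX.]-1 (2,2)[OX./XOO/X.X]+0*
p4 O@[OX./XOO/X.X]: (0,2)[OXO/XOO/X.X]-1 (2,1)[OX./XOO/XOX]+0*
p5 X@[OX./XOO/XOX]: (0,2)[OXX/XOO/XOX]+0*
p6 O@[OXX/XOO/XOX] terminal +0; root [.X./.OO/X..] d5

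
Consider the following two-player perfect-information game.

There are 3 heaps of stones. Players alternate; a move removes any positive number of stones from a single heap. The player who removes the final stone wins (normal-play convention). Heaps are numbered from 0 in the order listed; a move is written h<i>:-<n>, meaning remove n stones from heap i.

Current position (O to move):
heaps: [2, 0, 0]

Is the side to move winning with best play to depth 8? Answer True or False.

ply 1, O at (2,0,0) | h0:-1=-1→(1,0,0); h0:-2=+1→(0,0,0)*
ply 2: (0,0,0) is terminal -1 (X); from (2,0,0) depth 8

O winning at [(2,0,0)]: True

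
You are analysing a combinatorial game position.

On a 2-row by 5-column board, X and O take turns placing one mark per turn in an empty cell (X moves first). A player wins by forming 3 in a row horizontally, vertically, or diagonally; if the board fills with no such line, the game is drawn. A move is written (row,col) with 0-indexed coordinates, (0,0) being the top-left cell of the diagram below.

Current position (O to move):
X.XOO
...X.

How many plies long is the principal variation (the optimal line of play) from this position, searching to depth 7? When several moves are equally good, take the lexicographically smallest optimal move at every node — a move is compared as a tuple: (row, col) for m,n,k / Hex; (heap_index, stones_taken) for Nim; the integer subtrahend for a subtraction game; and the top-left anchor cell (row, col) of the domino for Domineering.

p1 O@[X.XOO/...X.]: (0,1)[XOXOO/...X.]-1* (1,0)[X.XOO/O..X.]-1 (1,1)[X.XOO/.O.X.]-1 (1,2)[X.XOO/..OX.]-1 (1,4)[X.XOO/...XO]-1
p2 X@[XOXOO/...X.]: (1,0)[XOXOO/X..X.]+0 (1,1)[XOXOO/.X.X.]+0 (1,2)[XOXOO/..XX.]+1* (1,4)[XOXOO/...XX]+0
p3 O@[XOXOO/..XX.]: (1,0)[XOXOO/O.XX.]-1* (1,1)[XOXOO/.OXX.]-1 (1,4)[XOXOO/..XXO]-1
p4 X@[XOXOO/O.XX.]: (1,1)[XOXOO/OXXX.]+1* (1,4)[XOXOO/O.XXX]+1
p5 O@[XOXOO/OXXX.] terminal -1; root [X.XOO/...X.] d7

PV length from [X.XOO/...X.]: 4 plies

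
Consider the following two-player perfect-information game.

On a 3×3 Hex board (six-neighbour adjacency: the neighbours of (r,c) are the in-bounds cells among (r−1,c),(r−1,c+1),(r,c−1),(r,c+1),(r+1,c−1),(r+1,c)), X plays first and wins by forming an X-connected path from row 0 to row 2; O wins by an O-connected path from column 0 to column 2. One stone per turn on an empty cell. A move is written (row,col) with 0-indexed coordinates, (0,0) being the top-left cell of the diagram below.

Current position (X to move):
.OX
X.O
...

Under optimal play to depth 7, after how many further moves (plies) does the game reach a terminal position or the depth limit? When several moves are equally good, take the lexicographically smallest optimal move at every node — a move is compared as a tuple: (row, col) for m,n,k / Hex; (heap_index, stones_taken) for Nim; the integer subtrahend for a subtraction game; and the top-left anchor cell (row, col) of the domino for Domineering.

p1 X@[.OX/X.O/...]: (0,0)[XOX/X.O/...]-1 (1,1)[.OX/XXO/...]+1* (2,0)[.OX/X.O/X..]+1 (2,1)[.OX/X.O/.X.]-1 (2,2)[.OX/X.O/..X]-1
p2 O@[.OX/XXO/...]: (0,0)[OOX/XXO/...]-1* (2,0)[.OX/XXO/O..]-1 (2,1)[.OX/XXO/.O.]-1 (2,2)[.OX/XXO/..O]-1
p3 X@[OOX/XXO/...]: (2,0)[OOX/XXO/X..]+1* (2,1)[OOX/XXO/.X.]+1 (2,2)[OOX/XXO/..X]+1
p4 O@[OOX/XXO/X..] terminal -1; root [.OX/X.O/...] d7

PV length from [.OX/X.O/...]: 3 plies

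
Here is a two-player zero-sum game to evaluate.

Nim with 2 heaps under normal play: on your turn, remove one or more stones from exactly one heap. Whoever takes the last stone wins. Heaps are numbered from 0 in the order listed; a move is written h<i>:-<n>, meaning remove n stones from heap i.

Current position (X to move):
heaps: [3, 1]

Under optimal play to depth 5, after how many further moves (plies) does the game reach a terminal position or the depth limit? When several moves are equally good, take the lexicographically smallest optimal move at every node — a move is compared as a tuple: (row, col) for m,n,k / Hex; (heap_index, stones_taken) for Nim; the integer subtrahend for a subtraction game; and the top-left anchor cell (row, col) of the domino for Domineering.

PV length from [(3,1)]: 3 plies

ply 1, X at (3,1) | h0:-1=-1→(2,1); h0:-2=+1→(1,1)*; h0:-3=-1→(0,1); h1:-1=-1→(3,0)
ply 2, O at (1,1) | h0:-1=-1→(0,1)*; h1:-1=-1→(1,0)
ply 3, X at (0,1) | h1:-1=+1→(0,0)*
ply 4: (0,0) is terminal -1 (O); from (3,1) depth 5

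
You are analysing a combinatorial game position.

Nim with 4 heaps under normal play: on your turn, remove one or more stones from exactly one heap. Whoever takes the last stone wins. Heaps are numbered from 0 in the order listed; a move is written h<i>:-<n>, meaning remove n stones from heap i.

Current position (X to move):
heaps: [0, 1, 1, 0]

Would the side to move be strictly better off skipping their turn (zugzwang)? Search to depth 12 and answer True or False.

ply 1, X at (0,1,1,0) | h1:-1=-1→(0,0,1,0)*; h2:-1=-1→(0,1,0,0)
ply 2, O at (0,0,1,0) | h2:-1=+1→(0,0,0,0)*
ply 3: (0,0,0,0) is terminal -1 (X); from (0,1,1,0) depth 12
suppose X passes — search the same position with O to move:
pass> ply 1, O at (0,1,1,0) | h1:-1=-1→(0,0,1,0)*; h2:-1=-1→(0,1,0,0)
pass> ply 2, X at (0,0,1,0) | h2:-1=+1→(0,0,0,0)*
pass> ply 3: (0,0,0,0) is terminal -1 (O); from (0,1,1,0) depth 12
for X: play -1, pass +1

zugzwang((0,1,1,0), X) = True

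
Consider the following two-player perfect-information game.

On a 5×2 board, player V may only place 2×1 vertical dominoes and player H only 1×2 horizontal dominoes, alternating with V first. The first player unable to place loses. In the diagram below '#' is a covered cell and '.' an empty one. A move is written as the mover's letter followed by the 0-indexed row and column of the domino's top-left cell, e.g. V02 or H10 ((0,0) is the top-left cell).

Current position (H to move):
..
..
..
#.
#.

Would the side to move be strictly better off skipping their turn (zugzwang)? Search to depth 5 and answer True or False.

zugzwang(../../../#./#., H) = False

ply 1, H at ../../../#./#. | H00=-1→##/../../#./#.; H10=+1→../##/../#./#.*; H20=-1→../../##/#./#.
ply 2, V at ../##/../#./#. | V21=-1→../##/.#/##/#.*; V31=-1→../##/../##/##
ply 3, H at ../##/.#/##/#. | H00=+1→##/##/.#/##/#.*
ply 4: ##/##/.#/##/#. is terminal -1 (V); from ../../../#./#. depth 5
suppose H passes — search the same position with V to move:
pass> ply 1, V at ../../../#./#. | V00=+1→#./#./../#./#.*; V01=+1→.#/.#/../#./#.; V10=+1→../#./#./#./#.; V11=+1→../.#/.#/#./#.; V21=-1→../../.#/##/#.; V31=-1→../../../##/##
pass> ply 2, H at #./#./../#./#. | H20=-1→#./#./##/#./#.*
pass> ply 3, V at #./#./##/#./#. | V01=+1→##/##/##/#./#.*; V31=+1→#./#./##/##/##
pass> ply 4: ##/##/##/#./#. is terminal -1 (H); from ../../../#./#. depth 5
for H: play +1, pass -1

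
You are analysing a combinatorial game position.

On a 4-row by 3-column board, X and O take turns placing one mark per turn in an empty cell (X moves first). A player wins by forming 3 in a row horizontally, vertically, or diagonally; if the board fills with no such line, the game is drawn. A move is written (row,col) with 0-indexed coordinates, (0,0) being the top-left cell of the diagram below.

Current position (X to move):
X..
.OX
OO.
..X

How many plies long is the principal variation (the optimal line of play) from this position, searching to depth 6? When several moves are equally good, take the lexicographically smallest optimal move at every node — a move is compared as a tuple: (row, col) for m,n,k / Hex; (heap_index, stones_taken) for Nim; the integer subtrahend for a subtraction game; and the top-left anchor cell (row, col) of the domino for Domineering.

p1 X@[X../.OX/OO./..X]: (0,1)[XX./.OX/OO./..X]-1 (0,2)[X.X/.OX/OO./..X]-1 (1,0)[X../XOX/OO./..X]-1 (2,2)[X../.OX/OOX/..X]+1* (3,0)[X../.OX/OO./X.X]-1 (3,1)[X../.OX/OO./.XX]-1
p2 O@[X../.OX/OOX/..X] terminal -1; root [X../.OX/OO./..X] d6

PV length from [X../.OX/OO./..X]: 1 ply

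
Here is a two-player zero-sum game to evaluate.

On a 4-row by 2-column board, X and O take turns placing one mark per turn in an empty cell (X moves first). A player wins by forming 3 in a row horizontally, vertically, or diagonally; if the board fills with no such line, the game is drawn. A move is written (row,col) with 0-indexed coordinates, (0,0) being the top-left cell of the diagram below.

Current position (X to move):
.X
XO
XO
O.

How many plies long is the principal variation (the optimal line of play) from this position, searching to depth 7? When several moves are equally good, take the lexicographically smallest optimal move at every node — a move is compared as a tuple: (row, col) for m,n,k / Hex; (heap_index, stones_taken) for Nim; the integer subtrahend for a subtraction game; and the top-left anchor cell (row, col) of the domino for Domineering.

PV length from [.X/XO/XO/O.]: 1 ply

[.X/XO/XO/O.] X move#1: (0,0):+1/XX/XO/XO/O.*, (3,1):+0/.X/XO/XO/OX
[XX/XO/XO/O.] end (terminal -1, O#2); searched .X/XO/XO/O. to 7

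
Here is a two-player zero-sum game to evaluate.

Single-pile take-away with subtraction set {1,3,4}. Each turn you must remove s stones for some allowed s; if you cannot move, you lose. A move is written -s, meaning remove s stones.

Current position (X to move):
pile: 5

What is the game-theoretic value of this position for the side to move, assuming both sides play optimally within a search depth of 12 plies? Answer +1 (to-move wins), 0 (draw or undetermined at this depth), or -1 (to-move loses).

value(5, X) = +1

p1 X@[5]: -1[4]-1 -3[2]+1* -4[1]-1
p2 O@[2]: -1[1]-1*
p3 X@[1]: -1[0]+1*
p4 O@[0] terminal -1; root [5] d12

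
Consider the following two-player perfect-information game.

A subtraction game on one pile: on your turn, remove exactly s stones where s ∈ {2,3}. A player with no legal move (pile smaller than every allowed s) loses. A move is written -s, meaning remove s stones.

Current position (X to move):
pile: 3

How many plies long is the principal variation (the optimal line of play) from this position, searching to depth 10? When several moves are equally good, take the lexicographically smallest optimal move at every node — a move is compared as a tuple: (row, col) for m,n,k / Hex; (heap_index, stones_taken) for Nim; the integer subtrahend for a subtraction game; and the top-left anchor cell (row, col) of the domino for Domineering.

p1 X@[3]: -2[1]+1* -3[0]+1
p2 O@[1] terminal -1; root [3] d10

PV length from [3]: 1 ply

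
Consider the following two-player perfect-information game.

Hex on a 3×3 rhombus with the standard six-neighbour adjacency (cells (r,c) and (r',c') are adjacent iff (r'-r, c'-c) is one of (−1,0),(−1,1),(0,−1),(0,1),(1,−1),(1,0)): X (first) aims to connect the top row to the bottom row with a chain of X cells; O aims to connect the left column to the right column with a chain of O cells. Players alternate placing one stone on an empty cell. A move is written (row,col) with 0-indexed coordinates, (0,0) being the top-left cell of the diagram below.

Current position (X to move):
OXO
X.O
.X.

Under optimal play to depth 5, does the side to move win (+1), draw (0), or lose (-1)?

value(OXO/X.O/.X., X) = +1

p1 X@[OXO/X.O/.X.]: (1,1)[OXO/XXO/.X.]+1* (2,0)[OXO/X.O/XX.]+1 (2,2)[OXO/X.O/.XX]+1
p2 O@[OXO/XXO/.X.] terminal -1; root [OXO/X.O/.X.] d5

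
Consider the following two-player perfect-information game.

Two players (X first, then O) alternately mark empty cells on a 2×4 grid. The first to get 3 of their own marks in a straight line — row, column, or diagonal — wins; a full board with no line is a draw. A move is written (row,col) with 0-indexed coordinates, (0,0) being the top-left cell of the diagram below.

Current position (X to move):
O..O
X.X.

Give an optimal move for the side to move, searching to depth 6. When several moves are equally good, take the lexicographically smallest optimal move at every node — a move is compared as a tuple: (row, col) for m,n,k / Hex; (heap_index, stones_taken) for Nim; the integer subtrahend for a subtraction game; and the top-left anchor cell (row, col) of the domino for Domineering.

p1 X@[O..O/X.X.]: (0,1)[OX.O/X.X.]+0 (0,2)[O.XO/X.X.]+0 (1,1)[O..O/XXX.]+1* (1,3)[O..O/X.XX]+0
p2 O@[O..O/XXX.] terminal -1; root [O..O/X.X.] d6

X's best at [O..O/X.X.]: (1,1)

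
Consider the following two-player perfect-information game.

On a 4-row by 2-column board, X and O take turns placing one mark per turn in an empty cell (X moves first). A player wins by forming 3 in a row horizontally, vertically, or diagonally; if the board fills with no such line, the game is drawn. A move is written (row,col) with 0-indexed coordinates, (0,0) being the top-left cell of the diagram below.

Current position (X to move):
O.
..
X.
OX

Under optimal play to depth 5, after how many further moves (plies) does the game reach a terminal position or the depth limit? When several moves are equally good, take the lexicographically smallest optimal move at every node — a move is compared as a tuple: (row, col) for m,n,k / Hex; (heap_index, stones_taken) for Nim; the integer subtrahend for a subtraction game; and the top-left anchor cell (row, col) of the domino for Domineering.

p1 X@[O./../X./OX]: (0,1)[OX/../X./OX]+0* (1,0)[O./X./X./OX]+0 (1,1)[O./.X/X./OX]+0 (2,1)[O./../XX/OX]+0
p2 O@[OX/../X./OX]: (1,0)[OX/O./X./OX]+0* (1,1)[OX/.O/X./OX]+0 (2,1)[OX/../XO/OX]+0
p3 X@[OX/O./X./OX]: (1,1)[OX/OX/X./OX]+0* (2,1)[OX/O./XX/OX]+0
p4 O@[OX/OX/X./OX]: (2,1)[OX/OX/XO/OX]+0*
p5 X@[OX/OX/XO/OX] terminal +0; root [O./../X./OX] d5

PV length from [O./../X./OX]: 4 plies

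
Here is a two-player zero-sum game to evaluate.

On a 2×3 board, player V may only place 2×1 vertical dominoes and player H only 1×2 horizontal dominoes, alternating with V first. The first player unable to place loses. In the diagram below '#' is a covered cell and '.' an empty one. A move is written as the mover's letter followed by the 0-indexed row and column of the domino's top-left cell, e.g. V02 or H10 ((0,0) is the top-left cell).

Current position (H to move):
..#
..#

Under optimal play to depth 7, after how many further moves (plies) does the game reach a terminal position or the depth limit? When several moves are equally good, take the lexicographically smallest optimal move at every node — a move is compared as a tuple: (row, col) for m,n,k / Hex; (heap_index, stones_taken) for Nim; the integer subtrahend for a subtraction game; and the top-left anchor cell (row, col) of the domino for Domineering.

[..#/..#] H move#1: H00:+1/###/..#*, H10:+1/..#/###
[###/..#] end (terminal -1, V#2); searched ..#/..# to 7

PV length from [..#/..#]: 1 ply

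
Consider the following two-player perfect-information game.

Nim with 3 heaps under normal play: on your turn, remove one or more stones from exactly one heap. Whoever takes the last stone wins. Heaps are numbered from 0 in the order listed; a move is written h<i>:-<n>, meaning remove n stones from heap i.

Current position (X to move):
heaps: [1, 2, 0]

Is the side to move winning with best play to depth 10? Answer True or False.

X winning at [(1,2,0)]: True

[(1,2,0)] X move#1: h0:-1:-1/(0,2,0), h1:-1:+1/(1,1,0)*, h1:-2:-1/(1,0,0)
[(1,1,0)] O move#2: h0:-1:-1/(0,1,0)*, h1:-1:-1/(1,0,0)
[(0,1,0)] X move#3: h1:-1:+1/(0,0,0)*
[(0,0,0)] end (terminal -1, O#4); searched (1,2,0) to 10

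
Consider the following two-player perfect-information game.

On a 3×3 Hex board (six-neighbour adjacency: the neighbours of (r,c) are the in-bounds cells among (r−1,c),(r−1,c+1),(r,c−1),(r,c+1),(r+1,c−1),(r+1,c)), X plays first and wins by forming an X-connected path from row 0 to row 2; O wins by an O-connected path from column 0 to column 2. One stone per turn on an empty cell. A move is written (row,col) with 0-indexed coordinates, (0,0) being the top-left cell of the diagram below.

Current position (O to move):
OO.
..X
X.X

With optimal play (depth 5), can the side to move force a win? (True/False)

O winning at [OO./..X/X.X]: True

p1 O@[OO./..X/X.X]: (0,2)[OOO/..X/X.X]+1* (1,0)[OO./O.X/X.X]-1 (1,1)[OO./.OX/X.X]-1 (2,1)[OO./..X/XOX]-1
p2 X@[OOO/..X/X.X] terminal -1; root [OO./..X/X.X] d5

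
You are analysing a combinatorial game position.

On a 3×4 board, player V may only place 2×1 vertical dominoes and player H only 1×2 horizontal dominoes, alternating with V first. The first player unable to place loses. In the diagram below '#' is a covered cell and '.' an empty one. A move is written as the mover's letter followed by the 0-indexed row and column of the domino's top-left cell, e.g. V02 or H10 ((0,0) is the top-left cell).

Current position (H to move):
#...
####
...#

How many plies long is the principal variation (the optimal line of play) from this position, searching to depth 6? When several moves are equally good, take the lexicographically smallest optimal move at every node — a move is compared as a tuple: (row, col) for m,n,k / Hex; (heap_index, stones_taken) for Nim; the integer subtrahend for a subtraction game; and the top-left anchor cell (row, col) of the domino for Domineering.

PV length from [#.../####/...#]: 1 ply

[#.../####/...#] H move#1: H01:+1/###./####/...#*, H02:+1/#.##/####/...#, H20:+1/#.../####/##.#, H21:+1/#.../####/.###
[###./####/...#] end (terminal -1, V#2); searched #.../####/...# to 6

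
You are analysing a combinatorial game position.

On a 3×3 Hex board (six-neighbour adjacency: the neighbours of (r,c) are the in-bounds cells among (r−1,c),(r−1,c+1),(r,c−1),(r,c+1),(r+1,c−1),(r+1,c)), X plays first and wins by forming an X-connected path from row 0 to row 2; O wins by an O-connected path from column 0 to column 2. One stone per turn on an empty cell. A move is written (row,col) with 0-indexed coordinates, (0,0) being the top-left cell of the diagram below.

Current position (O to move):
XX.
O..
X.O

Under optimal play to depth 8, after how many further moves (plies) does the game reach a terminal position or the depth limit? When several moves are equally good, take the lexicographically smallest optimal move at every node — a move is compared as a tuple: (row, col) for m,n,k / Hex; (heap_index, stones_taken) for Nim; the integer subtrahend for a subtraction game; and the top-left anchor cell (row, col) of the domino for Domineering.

[XX./O../X.O] O move#1: (0,2):-1/XXO/O../X.O, (1,1):+1/XX./OO./X.O*, (1,2):-1/XX./O.O/X.O, (2,1):-1/XX./O../XOO
[XX./OO./X.O] X move#2: (0,2):-1/XXX/OO./X.O*, (1,2):-1/XX./OOX/X.O, (2,1):-1/XX./OO./XXO
[XXX/OO./X.O] O move#3: (1,2):+1/XXX/OOO/X.O*, (2,1):+1/XXX/OO./XOO
[XXX/OOO/X.O] end (terminal -1, X#4); searched XX./O../X.O to 8

PV length from [XX./O../X.O]: 3 plies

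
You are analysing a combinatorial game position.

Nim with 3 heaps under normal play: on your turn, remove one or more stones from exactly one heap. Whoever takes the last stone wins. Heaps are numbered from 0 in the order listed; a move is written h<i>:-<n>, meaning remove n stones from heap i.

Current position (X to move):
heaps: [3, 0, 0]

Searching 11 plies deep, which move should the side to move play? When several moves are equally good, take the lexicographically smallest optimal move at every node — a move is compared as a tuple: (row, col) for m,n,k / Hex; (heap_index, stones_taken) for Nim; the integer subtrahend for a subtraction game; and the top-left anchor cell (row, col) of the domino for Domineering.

[(3,0,0)] X move#1: h0:-1:-1/(2,0,0), h0:-2:-1/(1,0,0), h0:-3:+1/(0,0,0)*
[(0,0,0)] end (terminal -1, O#2); searched (3,0,0) to 11

X's best at [(3,0,0)]: h0:-3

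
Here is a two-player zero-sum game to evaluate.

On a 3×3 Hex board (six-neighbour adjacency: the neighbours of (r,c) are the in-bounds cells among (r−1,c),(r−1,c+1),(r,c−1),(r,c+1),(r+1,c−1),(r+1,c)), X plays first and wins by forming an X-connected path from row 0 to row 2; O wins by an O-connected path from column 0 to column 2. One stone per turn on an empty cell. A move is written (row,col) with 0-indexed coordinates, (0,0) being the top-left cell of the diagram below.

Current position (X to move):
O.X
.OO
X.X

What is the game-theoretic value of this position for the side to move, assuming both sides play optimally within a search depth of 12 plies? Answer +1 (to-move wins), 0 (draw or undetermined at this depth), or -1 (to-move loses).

value(O.X/.OO/X.X, X) = -1

p1 X@[O.X/.OO/X.X]: (0,1)[OXX/.OO/X.X]-1* (1,0)[O.X/XOO/X.X]-1 (2,1)[O.X/.OO/XXX]-1
p2 O@[OXX/.OO/X.X]: (1,0)[OXX/OOO/X.X]+1* (2,1)[OXX/.OO/XOX]-1
p3 X@[OXX/OOO/X.X] terminal -1; root [O.X/.OO/X.X] d12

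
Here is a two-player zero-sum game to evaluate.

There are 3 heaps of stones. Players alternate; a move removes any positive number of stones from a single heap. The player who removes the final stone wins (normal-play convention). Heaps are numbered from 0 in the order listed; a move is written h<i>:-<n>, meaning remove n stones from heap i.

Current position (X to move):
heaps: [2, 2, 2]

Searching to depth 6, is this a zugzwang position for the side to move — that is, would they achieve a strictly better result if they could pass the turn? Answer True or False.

zugzwang((2,2,2), X) = False

p1 X@[(2,2,2)]: h0:-1[(1,2,2)]-1 h0:-2[(0,2,2)]+1* h1:-1[(2,1,2)]-1 h1:-2[(2,0,2)]+1 h2:-1[(2,2,1)]-1 h2:-2[(2,2,0)]+1
p2 O@[(0,2,2)]: h1:-1[(0,1,2)]-1* h1:-2[(0,0,2)]-1 h2:-1[(0,2,1)]-1 h2:-2[(0,2,0)]-1
p3 X@[(0,1,2)]: h1:-1[(0,0,2)]-1 h2:-1[(0,1,1)]+1* h2:-2[(0,1,0)]-1
p4 O@[(0,1,1)]: h1:-1[(0,0,1)]-1* h2:-1[(0,1,0)]-1
p5 X@[(0,0,1)]: h2:-1[(0,0,0)]+1*
p6 O@[(0,0,0)] terminal -1; root [(2,2,2)] d6
suppose X passes — search the same position with O to move:
pass> p1 O@[(2,2,2)]: h0:-1[(1,2,2)]-1 h0:-2[(0,2,2)]+1* h1:-1[(2,1,2)]-1 h1:-2[(2,0,2)]+1 h2:-1[(2,2,1)]-1 h2:-2[(2,2,0)]+1
pass> p2 X@[(0,2,2)]: h1:-1[(0,1,2)]-1* h1:-2[(0,0,2)]-1 h2:-1[(0,2,1)]-1 h2:-2[(0,2,0)]-1
pass> p3 O@[(0,1,2)]: h1:-1[(0,0,2)]-1 h2:-1[(0,1,1)]+1* h2:-2[(0,1,0)]-1
pass> p4 X@[(0,1,1)]: h1:-1[(0,0,1)]-1* h2:-1[(0,1,0)]-1
pass> p5 O@[(0,0,1)]: h2:-1[(0,0,0)]+1*
pass> p6 X@[(0,0,0)] terminal -1; root [(2,2,2)] d6
for X: play +1, pass -1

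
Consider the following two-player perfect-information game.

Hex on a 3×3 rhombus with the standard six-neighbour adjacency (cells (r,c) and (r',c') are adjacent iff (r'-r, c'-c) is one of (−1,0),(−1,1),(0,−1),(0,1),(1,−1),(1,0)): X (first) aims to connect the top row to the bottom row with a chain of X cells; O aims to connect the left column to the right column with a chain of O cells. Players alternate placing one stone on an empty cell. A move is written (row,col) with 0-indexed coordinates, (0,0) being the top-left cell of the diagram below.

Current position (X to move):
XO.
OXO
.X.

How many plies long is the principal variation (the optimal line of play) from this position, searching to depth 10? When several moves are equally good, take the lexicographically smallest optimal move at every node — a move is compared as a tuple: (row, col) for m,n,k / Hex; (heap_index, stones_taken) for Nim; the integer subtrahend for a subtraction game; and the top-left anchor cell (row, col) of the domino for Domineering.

ply 1, X at XO./OXO/.X. | (0,2)=+1→XOX/OXO/.X.*; (2,0)=-1→XO./OXO/XX.; (2,2)=-1→XO./OXO/.XX
ply 2: XOX/OXO/.X. is terminal -1 (O); from XO./OXO/.X. depth 10

PV length from [XO./OXO/.X.]: 1 ply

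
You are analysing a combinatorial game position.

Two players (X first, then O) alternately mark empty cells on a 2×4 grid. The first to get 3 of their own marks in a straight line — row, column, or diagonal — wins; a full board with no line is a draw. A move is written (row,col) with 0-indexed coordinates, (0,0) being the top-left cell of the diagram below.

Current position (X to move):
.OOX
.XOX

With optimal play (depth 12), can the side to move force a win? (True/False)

p1 X@[.OOX/.XOX]: (0,0)[XOOX/.XOX]+0* (1,0)[.OOX/XXOX]-1
p2 O@[XOOX/.XOX]: (1,0)[XOOX/OXOX]+0*
p3 X@[XOOX/OXOX] terminal +0; root [.OOX/.XOX] d12

X winning at [.OOX/.XOX]: False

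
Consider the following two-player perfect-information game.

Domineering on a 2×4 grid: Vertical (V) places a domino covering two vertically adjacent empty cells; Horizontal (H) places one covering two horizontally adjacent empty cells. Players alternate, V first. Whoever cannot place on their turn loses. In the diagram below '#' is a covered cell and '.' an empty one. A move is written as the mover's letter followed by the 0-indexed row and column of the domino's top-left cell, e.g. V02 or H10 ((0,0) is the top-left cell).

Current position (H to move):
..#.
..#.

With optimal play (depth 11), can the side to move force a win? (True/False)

H winning at [..#./..#.]: True

[..#./..#.] H move#1: H00:+1/###./..#.*, H10:+1/..#./###.
[###./..#.] V move#2: V03:-1/####/..##*
[####/..##] H move#3: H10:+1/####/####*
[####/####] end (terminal -1, V#4); searched ..#./..#. to 11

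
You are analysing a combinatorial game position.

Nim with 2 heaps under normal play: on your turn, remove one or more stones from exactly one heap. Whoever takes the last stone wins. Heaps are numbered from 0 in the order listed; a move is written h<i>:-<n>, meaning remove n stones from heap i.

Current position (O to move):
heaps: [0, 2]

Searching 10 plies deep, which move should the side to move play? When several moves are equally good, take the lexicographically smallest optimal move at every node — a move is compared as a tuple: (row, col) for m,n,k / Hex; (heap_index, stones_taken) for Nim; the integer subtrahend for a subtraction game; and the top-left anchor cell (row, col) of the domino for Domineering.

O's best at [(0,2)]: h1:-2

ply 1, O at (0,2) | h1:-1=-1→(0,1); h1:-2=+1→(0,0)*
ply 2: (0,0) is terminal -1 (X); from (0,2) depth 10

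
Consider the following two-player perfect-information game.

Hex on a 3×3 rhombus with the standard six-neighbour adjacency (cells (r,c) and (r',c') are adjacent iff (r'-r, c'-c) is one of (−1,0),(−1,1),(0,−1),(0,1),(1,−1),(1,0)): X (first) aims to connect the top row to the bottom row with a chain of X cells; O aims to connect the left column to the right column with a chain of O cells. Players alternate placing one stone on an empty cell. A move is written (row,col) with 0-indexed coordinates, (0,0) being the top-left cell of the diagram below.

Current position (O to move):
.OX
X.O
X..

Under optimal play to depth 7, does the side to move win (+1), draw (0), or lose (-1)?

ply 1, O at .OX/X.O/X.. | (0,0)=-1→OOX/X.O/X..*; (1,1)=-1→.OX/XOO/X..; (2,1)=-1→.OX/X.O/XO.; (2,2)=-1→.OX/X.O/X.O
ply 2, X at OOX/X.O/X.. | (1,1)=+1→OOX/XXO/X..*; (2,1)=-1→OOX/X.O/XX.; (2,2)=-1→OOX/X.O/X.X
ply 3: OOX/XXO/X.. is terminal -1 (O); from .OX/X.O/X.. depth 7

value(.OX/X.O/X.., O) = -1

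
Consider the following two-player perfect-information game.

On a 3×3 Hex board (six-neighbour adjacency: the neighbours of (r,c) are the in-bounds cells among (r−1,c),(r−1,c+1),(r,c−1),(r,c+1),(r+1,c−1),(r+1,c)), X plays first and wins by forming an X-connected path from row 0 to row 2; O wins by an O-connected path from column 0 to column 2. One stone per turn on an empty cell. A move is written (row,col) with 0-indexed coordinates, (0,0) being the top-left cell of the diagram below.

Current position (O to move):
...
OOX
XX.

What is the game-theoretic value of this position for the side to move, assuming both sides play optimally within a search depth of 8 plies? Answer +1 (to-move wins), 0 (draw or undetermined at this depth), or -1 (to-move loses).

ply 1, O at .../OOX/XX. | (0,0)=-1→O../OOX/XX.; (0,1)=-1→.O./OOX/XX.; (0,2)=+1→..O/OOX/XX.*; (2,2)=-1→.../OOX/XXO
ply 2: ..O/OOX/XX. is terminal -1 (X); from .../OOX/XX. depth 8

value(.../OOX/XX., O) = +1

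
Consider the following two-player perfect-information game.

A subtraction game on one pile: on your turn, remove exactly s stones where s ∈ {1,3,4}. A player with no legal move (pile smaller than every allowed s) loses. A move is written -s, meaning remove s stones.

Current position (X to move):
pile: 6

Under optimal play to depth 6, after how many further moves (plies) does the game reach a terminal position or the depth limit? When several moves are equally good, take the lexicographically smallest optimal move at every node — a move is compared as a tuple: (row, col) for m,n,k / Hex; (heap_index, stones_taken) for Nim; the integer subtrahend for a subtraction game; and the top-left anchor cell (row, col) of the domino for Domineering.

[6] X move#1: -1:-1/5, -3:-1/3, -4:+1/2*
[2] O move#2: -1:-1/1*
[1] X move#3: -1:+1/0*
[0] end (terminal -1, O#4); searched 6 to 6

PV length from [6]: 3 plies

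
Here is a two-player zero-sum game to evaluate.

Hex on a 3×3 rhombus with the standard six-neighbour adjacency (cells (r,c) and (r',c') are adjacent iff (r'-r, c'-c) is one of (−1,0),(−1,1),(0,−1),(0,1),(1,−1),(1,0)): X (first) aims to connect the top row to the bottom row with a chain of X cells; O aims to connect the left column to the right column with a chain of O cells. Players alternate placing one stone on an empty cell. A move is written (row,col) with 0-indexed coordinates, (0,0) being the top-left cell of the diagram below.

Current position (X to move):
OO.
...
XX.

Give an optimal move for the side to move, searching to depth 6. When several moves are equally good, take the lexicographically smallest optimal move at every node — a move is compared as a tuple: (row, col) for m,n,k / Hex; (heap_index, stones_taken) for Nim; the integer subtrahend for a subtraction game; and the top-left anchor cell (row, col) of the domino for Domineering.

[OO./.../XX.] X move#1: (0,2):+1/OOX/.../XX.*, (1,0):-1/OO./X../XX., (1,1):-1/OO./.X./XX., (1,2):-1/OO./..X/XX., (2,2):-1/OO./.../XXX
[OOX/.../XX.] O move#2: (1,0):-1/OOX/O../XX.*, (1,1):-1/OOX/.O./XX., (1,2):-1/OOX/..O/XX., (2,2):-1/OOX/.../XXO
[OOX/O../XX.] X move#3: (1,1):+1/OOX/OX./XX.*, (1,2):+1/OOX/O.X/XX., (2,2):+1/OOX/O../XXX
[OOX/OX./XX.] end (terminal -1, O#4); searched OO./.../XX. to 6

X's best at [OO./.../XX.]: (0,2)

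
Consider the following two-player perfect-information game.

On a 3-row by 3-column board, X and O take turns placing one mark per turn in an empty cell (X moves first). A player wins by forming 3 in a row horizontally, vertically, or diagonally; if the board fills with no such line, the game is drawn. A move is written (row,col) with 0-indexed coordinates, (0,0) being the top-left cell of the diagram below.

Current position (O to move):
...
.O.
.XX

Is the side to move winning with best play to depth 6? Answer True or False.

O winning at [.../.O./.XX]: False

ply 1, O at .../.O./.XX | (0,0)=-1→O../.O./.XX; (0,1)=-1→.O./.O./.XX; (0,2)=-1→..O/.O./.XX; (1,0)=-1→.../OO./.XX; (1,2)=-1→.../.OO/.XX; (2,0)=+0→.../.O./OXX*
ply 2, X at .../.O./OXX | (0,0)=-1→X../.O./OXX; (0,1)=-1→.X./.O./OXX; (0,2)=+0→..X/.O./OXX*; (1,0)=-1→.../XO./OXX; (1,2)=-1→.../.OX/OXX
ply 3, O at ..X/.O./OXX | (0,0)=-1→O.X/.O./OXX; (0,1)=-1→.OX/.O./OXX; (1,0)=-1→..X/OO./OXX; (1,2)=+0→..X/.OO/OXX*
ply 4, X at ..X/.OO/OXX | (0,0)=-1→X.X/.OO/OXX; (0,1)=-1→.XX/.OO/OXX; (1,0)=+0→..X/XOO/OXX*
ply 5, O at ..X/XOO/OXX | (0,0)=+0→O.X/XOO/OXX*; (0,1)=+0→.OX/XOO/OXX
ply 6, X at O.X/XOO/OXX | (0,1)=+0→OXX/XOO/OXX*
ply 7: OXX/XOO/OXX is terminal +0 (O); from .../.O./.XX depth 6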